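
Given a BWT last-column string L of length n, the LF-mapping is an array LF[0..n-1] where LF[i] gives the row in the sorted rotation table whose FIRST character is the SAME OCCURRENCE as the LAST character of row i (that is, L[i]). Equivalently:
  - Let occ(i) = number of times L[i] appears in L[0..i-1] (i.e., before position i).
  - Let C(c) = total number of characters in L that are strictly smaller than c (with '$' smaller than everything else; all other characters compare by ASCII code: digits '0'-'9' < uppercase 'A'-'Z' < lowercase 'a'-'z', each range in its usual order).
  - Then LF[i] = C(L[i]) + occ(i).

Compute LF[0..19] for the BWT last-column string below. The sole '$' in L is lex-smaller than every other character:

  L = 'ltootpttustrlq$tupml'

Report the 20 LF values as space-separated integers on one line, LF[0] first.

Char counts: '$':1, 'l':3, 'm':1, 'o':2, 'p':2, 'q':1, 'r':1, 's':1, 't':6, 'u':2
C (first-col start): C('$')=0, C('l')=1, C('m')=4, C('o')=5, C('p')=7, C('q')=9, C('r')=10, C('s')=11, C('t')=12, C('u')=18
L[0]='l': occ=0, LF[0]=C('l')+0=1+0=1
L[1]='t': occ=0, LF[1]=C('t')+0=12+0=12
L[2]='o': occ=0, LF[2]=C('o')+0=5+0=5
L[3]='o': occ=1, LF[3]=C('o')+1=5+1=6
L[4]='t': occ=1, LF[4]=C('t')+1=12+1=13
L[5]='p': occ=0, LF[5]=C('p')+0=7+0=7
L[6]='t': occ=2, LF[6]=C('t')+2=12+2=14
L[7]='t': occ=3, LF[7]=C('t')+3=12+3=15
L[8]='u': occ=0, LF[8]=C('u')+0=18+0=18
L[9]='s': occ=0, LF[9]=C('s')+0=11+0=11
L[10]='t': occ=4, LF[10]=C('t')+4=12+4=16
L[11]='r': occ=0, LF[11]=C('r')+0=10+0=10
L[12]='l': occ=1, LF[12]=C('l')+1=1+1=2
L[13]='q': occ=0, LF[13]=C('q')+0=9+0=9
L[14]='$': occ=0, LF[14]=C('$')+0=0+0=0
L[15]='t': occ=5, LF[15]=C('t')+5=12+5=17
L[16]='u': occ=1, LF[16]=C('u')+1=18+1=19
L[17]='p': occ=1, LF[17]=C('p')+1=7+1=8
L[18]='m': occ=0, LF[18]=C('m')+0=4+0=4
L[19]='l': occ=2, LF[19]=C('l')+2=1+2=3

Answer: 1 12 5 6 13 7 14 15 18 11 16 10 2 9 0 17 19 8 4 3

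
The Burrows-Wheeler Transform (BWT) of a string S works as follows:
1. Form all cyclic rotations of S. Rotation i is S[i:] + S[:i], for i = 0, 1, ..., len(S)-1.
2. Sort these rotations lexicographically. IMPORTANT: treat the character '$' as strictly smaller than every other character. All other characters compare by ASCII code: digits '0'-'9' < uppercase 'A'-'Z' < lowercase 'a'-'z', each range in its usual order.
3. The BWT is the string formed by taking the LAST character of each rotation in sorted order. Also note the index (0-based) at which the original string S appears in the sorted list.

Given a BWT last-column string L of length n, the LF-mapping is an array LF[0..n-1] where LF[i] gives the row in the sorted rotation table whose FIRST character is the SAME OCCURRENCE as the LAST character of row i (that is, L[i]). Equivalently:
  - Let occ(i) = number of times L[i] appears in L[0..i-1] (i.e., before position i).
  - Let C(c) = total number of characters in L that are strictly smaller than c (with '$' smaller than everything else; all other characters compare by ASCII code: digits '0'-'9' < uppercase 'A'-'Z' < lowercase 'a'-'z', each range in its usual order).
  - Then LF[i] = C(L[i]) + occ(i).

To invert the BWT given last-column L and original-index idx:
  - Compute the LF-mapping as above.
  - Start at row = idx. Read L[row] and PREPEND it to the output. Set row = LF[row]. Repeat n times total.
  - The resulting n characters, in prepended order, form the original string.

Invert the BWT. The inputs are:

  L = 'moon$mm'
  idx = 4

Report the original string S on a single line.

LF mapping: 1 5 6 4 0 2 3
Walk LF starting at row 4, prepending L[row]:
  step 1: row=4, L[4]='$', prepend. Next row=LF[4]=0
  step 2: row=0, L[0]='m', prepend. Next row=LF[0]=1
  step 3: row=1, L[1]='o', prepend. Next row=LF[1]=5
  step 4: row=5, L[5]='m', prepend. Next row=LF[5]=2
  step 5: row=2, L[2]='o', prepend. Next row=LF[2]=6
  step 6: row=6, L[6]='m', prepend. Next row=LF[6]=3
  step 7: row=3, L[3]='n', prepend. Next row=LF[3]=4
Reversed output: nmomom$

Answer: nmomom$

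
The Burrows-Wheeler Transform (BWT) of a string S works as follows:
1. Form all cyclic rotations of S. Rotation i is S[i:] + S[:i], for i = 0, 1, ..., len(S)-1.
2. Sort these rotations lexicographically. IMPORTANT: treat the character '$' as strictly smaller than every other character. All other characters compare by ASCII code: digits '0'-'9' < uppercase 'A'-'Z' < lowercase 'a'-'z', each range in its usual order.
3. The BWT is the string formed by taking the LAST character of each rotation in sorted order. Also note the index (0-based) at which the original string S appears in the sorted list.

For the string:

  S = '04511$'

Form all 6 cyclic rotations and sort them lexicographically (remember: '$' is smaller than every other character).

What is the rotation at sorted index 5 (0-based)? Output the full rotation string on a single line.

Answer: 511$04

Derivation:
All 6 rotations (rotation i = S[i:]+S[:i]):
  rot[0] = 04511$
  rot[1] = 4511$0
  rot[2] = 511$04
  rot[3] = 11$045
  rot[4] = 1$0451
  rot[5] = $04511
Sorted (with $ < everything):
  sorted[0] = $04511
  sorted[1] = 04511$
  sorted[2] = 1$0451
  sorted[3] = 11$045
  sorted[4] = 4511$0
  sorted[5] = 511$04
sorted[5] = 511$04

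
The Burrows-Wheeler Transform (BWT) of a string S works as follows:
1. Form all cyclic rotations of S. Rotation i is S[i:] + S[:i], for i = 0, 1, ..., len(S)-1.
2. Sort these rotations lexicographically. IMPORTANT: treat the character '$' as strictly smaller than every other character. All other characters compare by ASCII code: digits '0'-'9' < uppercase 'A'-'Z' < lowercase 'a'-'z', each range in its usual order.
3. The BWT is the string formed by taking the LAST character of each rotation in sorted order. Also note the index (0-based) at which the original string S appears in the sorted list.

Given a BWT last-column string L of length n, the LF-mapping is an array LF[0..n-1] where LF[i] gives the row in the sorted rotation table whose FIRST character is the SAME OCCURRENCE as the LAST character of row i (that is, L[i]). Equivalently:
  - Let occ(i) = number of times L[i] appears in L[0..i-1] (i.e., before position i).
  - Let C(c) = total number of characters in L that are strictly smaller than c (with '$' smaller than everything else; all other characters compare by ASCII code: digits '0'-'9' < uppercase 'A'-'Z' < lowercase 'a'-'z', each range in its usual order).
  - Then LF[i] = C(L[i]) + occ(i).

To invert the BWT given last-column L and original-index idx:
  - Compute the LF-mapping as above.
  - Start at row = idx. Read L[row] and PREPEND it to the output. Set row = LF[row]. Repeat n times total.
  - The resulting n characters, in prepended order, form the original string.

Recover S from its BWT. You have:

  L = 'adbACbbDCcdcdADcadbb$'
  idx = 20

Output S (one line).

Answer: ddACCaccbDcbAbdbdbDa$

Derivation:
LF mapping: 7 17 9 1 3 10 11 5 4 14 18 15 19 2 6 16 8 20 12 13 0
Walk LF starting at row 20, prepending L[row]:
  step 1: row=20, L[20]='$', prepend. Next row=LF[20]=0
  step 2: row=0, L[0]='a', prepend. Next row=LF[0]=7
  step 3: row=7, L[7]='D', prepend. Next row=LF[7]=5
  step 4: row=5, L[5]='b', prepend. Next row=LF[5]=10
  step 5: row=10, L[10]='d', prepend. Next row=LF[10]=18
  step 6: row=18, L[18]='b', prepend. Next row=LF[18]=12
  step 7: row=12, L[12]='d', prepend. Next row=LF[12]=19
  step 8: row=19, L[19]='b', prepend. Next row=LF[19]=13
  step 9: row=13, L[13]='A', prepend. Next row=LF[13]=2
  step 10: row=2, L[2]='b', prepend. Next row=LF[2]=9
  step 11: row=9, L[9]='c', prepend. Next row=LF[9]=14
  step 12: row=14, L[14]='D', prepend. Next row=LF[14]=6
  step 13: row=6, L[6]='b', prepend. Next row=LF[6]=11
  step 14: row=11, L[11]='c', prepend. Next row=LF[11]=15
  step 15: row=15, L[15]='c', prepend. Next row=LF[15]=16
  step 16: row=16, L[16]='a', prepend. Next row=LF[16]=8
  step 17: row=8, L[8]='C', prepend. Next row=LF[8]=4
  step 18: row=4, L[4]='C', prepend. Next row=LF[4]=3
  step 19: row=3, L[3]='A', prepend. Next row=LF[3]=1
  step 20: row=1, L[1]='d', prepend. Next row=LF[1]=17
  step 21: row=17, L[17]='d', prepend. Next row=LF[17]=20
Reversed output: ddACCaccbDcbAbdbdbDa$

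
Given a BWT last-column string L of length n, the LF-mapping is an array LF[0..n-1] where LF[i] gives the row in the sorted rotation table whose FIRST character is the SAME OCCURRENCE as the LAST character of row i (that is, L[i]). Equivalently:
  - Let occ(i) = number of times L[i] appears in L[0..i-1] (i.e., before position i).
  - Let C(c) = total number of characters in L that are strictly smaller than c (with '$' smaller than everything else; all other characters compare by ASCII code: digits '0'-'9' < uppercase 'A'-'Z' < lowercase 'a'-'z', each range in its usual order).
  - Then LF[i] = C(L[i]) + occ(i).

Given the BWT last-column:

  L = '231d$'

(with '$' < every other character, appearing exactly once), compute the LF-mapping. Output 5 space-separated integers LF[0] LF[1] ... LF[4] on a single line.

Char counts: '$':1, '1':1, '2':1, '3':1, 'd':1
C (first-col start): C('$')=0, C('1')=1, C('2')=2, C('3')=3, C('d')=4
L[0]='2': occ=0, LF[0]=C('2')+0=2+0=2
L[1]='3': occ=0, LF[1]=C('3')+0=3+0=3
L[2]='1': occ=0, LF[2]=C('1')+0=1+0=1
L[3]='d': occ=0, LF[3]=C('d')+0=4+0=4
L[4]='$': occ=0, LF[4]=C('$')+0=0+0=0

Answer: 2 3 1 4 0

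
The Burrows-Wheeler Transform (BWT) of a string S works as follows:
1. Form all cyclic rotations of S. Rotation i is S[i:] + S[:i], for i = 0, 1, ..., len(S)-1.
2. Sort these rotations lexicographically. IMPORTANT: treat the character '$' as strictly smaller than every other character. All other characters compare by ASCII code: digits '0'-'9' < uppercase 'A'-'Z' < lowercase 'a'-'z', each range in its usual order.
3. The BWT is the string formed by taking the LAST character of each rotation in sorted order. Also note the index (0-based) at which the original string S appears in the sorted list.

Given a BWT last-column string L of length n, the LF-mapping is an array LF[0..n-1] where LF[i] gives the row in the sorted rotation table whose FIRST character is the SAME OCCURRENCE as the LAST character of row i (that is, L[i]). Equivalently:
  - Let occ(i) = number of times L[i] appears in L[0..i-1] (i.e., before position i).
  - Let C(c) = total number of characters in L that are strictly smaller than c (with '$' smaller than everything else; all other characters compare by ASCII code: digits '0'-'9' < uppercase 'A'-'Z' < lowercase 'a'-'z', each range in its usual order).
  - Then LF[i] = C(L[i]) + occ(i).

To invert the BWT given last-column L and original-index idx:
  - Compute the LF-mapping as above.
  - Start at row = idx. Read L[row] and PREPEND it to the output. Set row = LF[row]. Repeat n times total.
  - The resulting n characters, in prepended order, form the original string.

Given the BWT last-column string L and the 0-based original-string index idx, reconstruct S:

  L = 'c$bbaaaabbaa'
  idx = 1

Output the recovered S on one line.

Answer: aabaabbbaac$

Derivation:
LF mapping: 11 0 7 8 1 2 3 4 9 10 5 6
Walk LF starting at row 1, prepending L[row]:
  step 1: row=1, L[1]='$', prepend. Next row=LF[1]=0
  step 2: row=0, L[0]='c', prepend. Next row=LF[0]=11
  step 3: row=11, L[11]='a', prepend. Next row=LF[11]=6
  step 4: row=6, L[6]='a', prepend. Next row=LF[6]=3
  step 5: row=3, L[3]='b', prepend. Next row=LF[3]=8
  step 6: row=8, L[8]='b', prepend. Next row=LF[8]=9
  step 7: row=9, L[9]='b', prepend. Next row=LF[9]=10
  step 8: row=10, L[10]='a', prepend. Next row=LF[10]=5
  step 9: row=5, L[5]='a', prepend. Next row=LF[5]=2
  step 10: row=2, L[2]='b', prepend. Next row=LF[2]=7
  step 11: row=7, L[7]='a', prepend. Next row=LF[7]=4
  step 12: row=4, L[4]='a', prepend. Next row=LF[4]=1
Reversed output: aabaabbbaac$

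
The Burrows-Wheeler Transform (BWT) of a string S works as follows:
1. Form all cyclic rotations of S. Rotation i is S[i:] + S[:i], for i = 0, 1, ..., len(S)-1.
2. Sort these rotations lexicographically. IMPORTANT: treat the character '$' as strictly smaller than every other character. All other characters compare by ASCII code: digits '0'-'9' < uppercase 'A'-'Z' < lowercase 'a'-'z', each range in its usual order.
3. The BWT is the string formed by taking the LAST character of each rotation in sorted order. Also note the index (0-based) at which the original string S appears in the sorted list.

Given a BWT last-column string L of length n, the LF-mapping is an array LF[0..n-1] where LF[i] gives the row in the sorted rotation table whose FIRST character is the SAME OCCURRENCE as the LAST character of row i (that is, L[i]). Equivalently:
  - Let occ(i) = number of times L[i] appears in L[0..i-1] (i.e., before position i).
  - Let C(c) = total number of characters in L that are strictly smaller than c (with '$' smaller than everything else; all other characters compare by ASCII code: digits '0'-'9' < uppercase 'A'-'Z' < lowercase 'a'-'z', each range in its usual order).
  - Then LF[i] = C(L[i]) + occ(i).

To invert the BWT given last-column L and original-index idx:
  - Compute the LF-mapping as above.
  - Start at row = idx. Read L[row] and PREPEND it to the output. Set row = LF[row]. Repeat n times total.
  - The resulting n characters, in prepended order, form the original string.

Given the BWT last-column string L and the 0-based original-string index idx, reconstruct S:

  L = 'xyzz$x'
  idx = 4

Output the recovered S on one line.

LF mapping: 1 3 4 5 0 2
Walk LF starting at row 4, prepending L[row]:
  step 1: row=4, L[4]='$', prepend. Next row=LF[4]=0
  step 2: row=0, L[0]='x', prepend. Next row=LF[0]=1
  step 3: row=1, L[1]='y', prepend. Next row=LF[1]=3
  step 4: row=3, L[3]='z', prepend. Next row=LF[3]=5
  step 5: row=5, L[5]='x', prepend. Next row=LF[5]=2
  step 6: row=2, L[2]='z', prepend. Next row=LF[2]=4
Reversed output: zxzyx$

Answer: zxzyx$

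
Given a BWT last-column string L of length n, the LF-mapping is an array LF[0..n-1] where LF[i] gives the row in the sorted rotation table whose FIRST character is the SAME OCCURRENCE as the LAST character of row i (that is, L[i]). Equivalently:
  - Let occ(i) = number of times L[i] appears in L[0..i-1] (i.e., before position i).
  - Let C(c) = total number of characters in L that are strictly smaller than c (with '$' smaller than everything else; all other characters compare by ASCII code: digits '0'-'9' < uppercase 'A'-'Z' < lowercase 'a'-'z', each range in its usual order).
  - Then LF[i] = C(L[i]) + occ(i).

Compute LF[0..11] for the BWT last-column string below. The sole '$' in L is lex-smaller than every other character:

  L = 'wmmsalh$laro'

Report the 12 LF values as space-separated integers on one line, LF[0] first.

Char counts: '$':1, 'a':2, 'h':1, 'l':2, 'm':2, 'o':1, 'r':1, 's':1, 'w':1
C (first-col start): C('$')=0, C('a')=1, C('h')=3, C('l')=4, C('m')=6, C('o')=8, C('r')=9, C('s')=10, C('w')=11
L[0]='w': occ=0, LF[0]=C('w')+0=11+0=11
L[1]='m': occ=0, LF[1]=C('m')+0=6+0=6
L[2]='m': occ=1, LF[2]=C('m')+1=6+1=7
L[3]='s': occ=0, LF[3]=C('s')+0=10+0=10
L[4]='a': occ=0, LF[4]=C('a')+0=1+0=1
L[5]='l': occ=0, LF[5]=C('l')+0=4+0=4
L[6]='h': occ=0, LF[6]=C('h')+0=3+0=3
L[7]='$': occ=0, LF[7]=C('$')+0=0+0=0
L[8]='l': occ=1, LF[8]=C('l')+1=4+1=5
L[9]='a': occ=1, LF[9]=C('a')+1=1+1=2
L[10]='r': occ=0, LF[10]=C('r')+0=9+0=9
L[11]='o': occ=0, LF[11]=C('o')+0=8+0=8

Answer: 11 6 7 10 1 4 3 0 5 2 9 8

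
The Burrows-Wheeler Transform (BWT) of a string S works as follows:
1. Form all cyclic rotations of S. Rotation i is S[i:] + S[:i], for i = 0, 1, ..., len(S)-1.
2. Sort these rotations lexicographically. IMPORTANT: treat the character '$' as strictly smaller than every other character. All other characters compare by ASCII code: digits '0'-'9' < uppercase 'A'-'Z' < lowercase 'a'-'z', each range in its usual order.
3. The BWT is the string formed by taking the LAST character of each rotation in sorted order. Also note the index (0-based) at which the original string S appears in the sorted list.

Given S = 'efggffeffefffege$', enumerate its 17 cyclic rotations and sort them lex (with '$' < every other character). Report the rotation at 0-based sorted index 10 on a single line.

All 17 rotations (rotation i = S[i:]+S[:i]):
  rot[0] = efggffeffefffege$
  rot[1] = fggffeffefffege$e
  rot[2] = ggffeffefffege$ef
  rot[3] = gffeffefffege$efg
  rot[4] = ffeffefffege$efgg
  rot[5] = feffefffege$efggf
  rot[6] = effefffege$efggff
  rot[7] = ffefffege$efggffe
  rot[8] = fefffege$efggffef
  rot[9] = efffege$efggffeff
  rot[10] = fffege$efggffeffe
  rot[11] = ffege$efggffeffef
  rot[12] = fege$efggffeffeff
  rot[13] = ege$efggffeffefff
  rot[14] = ge$efggffeffefffe
  rot[15] = e$efggffeffefffeg
  rot[16] = $efggffeffefffege
Sorted (with $ < everything):
  sorted[0] = $efggffeffefffege
  sorted[1] = e$efggffeffefffeg
  sorted[2] = effefffege$efggff
  sorted[3] = efffege$efggffeff
  sorted[4] = efggffeffefffege$
  sorted[5] = ege$efggffeffefff
  sorted[6] = feffefffege$efggf
  sorted[7] = fefffege$efggffef
  sorted[8] = fege$efggffeffeff
  sorted[9] = ffeffefffege$efgg
  sorted[10] = ffefffege$efggffe
  sorted[11] = ffege$efggffeffef
  sorted[12] = fffege$efggffeffe
  sorted[13] = fggffeffefffege$e
  sorted[14] = ge$efggffeffefffe
  sorted[15] = gffeffefffege$efg
  sorted[16] = ggffeffefffege$ef
sorted[10] = ffefffege$efggffe

Answer: ffefffege$efggffe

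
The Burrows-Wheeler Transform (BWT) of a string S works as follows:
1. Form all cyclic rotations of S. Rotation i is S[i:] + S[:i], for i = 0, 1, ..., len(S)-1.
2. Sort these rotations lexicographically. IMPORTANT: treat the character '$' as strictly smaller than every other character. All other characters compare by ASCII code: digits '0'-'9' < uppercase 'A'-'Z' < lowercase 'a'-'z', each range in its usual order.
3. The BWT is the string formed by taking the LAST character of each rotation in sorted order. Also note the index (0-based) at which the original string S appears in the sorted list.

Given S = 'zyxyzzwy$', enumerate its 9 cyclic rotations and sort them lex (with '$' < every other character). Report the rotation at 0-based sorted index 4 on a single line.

Answer: yxyzzwy$z

Derivation:
All 9 rotations (rotation i = S[i:]+S[:i]):
  rot[0] = zyxyzzwy$
  rot[1] = yxyzzwy$z
  rot[2] = xyzzwy$zy
  rot[3] = yzzwy$zyx
  rot[4] = zzwy$zyxy
  rot[5] = zwy$zyxyz
  rot[6] = wy$zyxyzz
  rot[7] = y$zyxyzzw
  rot[8] = $zyxyzzwy
Sorted (with $ < everything):
  sorted[0] = $zyxyzzwy
  sorted[1] = wy$zyxyzz
  sorted[2] = xyzzwy$zy
  sorted[3] = y$zyxyzzw
  sorted[4] = yxyzzwy$z
  sorted[5] = yzzwy$zyx
  sorted[6] = zwy$zyxyz
  sorted[7] = zyxyzzwy$
  sorted[8] = zzwy$zyxy
sorted[4] = yxyzzwy$z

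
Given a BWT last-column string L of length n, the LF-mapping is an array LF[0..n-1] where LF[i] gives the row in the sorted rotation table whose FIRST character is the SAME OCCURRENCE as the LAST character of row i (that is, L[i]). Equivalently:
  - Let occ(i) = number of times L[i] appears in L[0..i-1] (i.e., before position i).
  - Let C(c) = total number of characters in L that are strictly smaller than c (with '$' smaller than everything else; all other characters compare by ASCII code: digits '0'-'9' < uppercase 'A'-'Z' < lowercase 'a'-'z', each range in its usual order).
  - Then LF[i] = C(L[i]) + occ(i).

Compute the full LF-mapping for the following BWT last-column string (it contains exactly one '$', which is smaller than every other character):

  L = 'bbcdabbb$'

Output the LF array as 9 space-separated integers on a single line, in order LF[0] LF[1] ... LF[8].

Char counts: '$':1, 'a':1, 'b':5, 'c':1, 'd':1
C (first-col start): C('$')=0, C('a')=1, C('b')=2, C('c')=7, C('d')=8
L[0]='b': occ=0, LF[0]=C('b')+0=2+0=2
L[1]='b': occ=1, LF[1]=C('b')+1=2+1=3
L[2]='c': occ=0, LF[2]=C('c')+0=7+0=7
L[3]='d': occ=0, LF[3]=C('d')+0=8+0=8
L[4]='a': occ=0, LF[4]=C('a')+0=1+0=1
L[5]='b': occ=2, LF[5]=C('b')+2=2+2=4
L[6]='b': occ=3, LF[6]=C('b')+3=2+3=5
L[7]='b': occ=4, LF[7]=C('b')+4=2+4=6
L[8]='$': occ=0, LF[8]=C('$')+0=0+0=0

Answer: 2 3 7 8 1 4 5 6 0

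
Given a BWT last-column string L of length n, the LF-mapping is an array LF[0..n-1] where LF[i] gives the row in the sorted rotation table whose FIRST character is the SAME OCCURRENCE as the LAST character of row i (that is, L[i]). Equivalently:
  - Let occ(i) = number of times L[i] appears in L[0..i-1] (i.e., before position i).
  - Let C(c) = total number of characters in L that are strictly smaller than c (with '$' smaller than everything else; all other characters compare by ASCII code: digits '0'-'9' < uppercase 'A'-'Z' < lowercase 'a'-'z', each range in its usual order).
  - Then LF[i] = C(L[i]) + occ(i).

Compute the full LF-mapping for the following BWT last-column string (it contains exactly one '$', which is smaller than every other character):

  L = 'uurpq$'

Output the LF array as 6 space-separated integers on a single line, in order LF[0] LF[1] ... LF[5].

Answer: 4 5 3 1 2 0

Derivation:
Char counts: '$':1, 'p':1, 'q':1, 'r':1, 'u':2
C (first-col start): C('$')=0, C('p')=1, C('q')=2, C('r')=3, C('u')=4
L[0]='u': occ=0, LF[0]=C('u')+0=4+0=4
L[1]='u': occ=1, LF[1]=C('u')+1=4+1=5
L[2]='r': occ=0, LF[2]=C('r')+0=3+0=3
L[3]='p': occ=0, LF[3]=C('p')+0=1+0=1
L[4]='q': occ=0, LF[4]=C('q')+0=2+0=2
L[5]='$': occ=0, LF[5]=C('$')+0=0+0=0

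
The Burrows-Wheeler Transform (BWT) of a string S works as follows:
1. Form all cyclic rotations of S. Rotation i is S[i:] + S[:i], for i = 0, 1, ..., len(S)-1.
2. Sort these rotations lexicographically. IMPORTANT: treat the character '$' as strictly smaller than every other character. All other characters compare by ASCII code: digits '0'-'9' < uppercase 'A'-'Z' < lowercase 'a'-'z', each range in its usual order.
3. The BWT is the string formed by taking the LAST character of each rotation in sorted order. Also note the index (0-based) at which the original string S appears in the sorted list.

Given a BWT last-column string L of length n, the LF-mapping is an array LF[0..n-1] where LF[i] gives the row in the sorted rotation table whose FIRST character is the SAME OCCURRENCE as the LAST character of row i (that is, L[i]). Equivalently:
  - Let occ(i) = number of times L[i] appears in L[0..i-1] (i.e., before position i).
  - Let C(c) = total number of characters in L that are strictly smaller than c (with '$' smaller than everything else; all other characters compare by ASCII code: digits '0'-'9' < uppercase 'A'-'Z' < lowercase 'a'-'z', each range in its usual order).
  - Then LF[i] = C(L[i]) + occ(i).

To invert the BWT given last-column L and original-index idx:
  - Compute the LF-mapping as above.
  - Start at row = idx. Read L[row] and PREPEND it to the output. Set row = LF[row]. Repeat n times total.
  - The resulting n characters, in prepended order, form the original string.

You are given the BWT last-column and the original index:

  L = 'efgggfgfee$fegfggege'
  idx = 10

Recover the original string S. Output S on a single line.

Answer: ffgegefeggeggggeffe$

Derivation:
LF mapping: 1 7 12 13 14 8 15 9 2 3 0 10 4 16 11 17 18 5 19 6
Walk LF starting at row 10, prepending L[row]:
  step 1: row=10, L[10]='$', prepend. Next row=LF[10]=0
  step 2: row=0, L[0]='e', prepend. Next row=LF[0]=1
  step 3: row=1, L[1]='f', prepend. Next row=LF[1]=7
  step 4: row=7, L[7]='f', prepend. Next row=LF[7]=9
  step 5: row=9, L[9]='e', prepend. Next row=LF[9]=3
  step 6: row=3, L[3]='g', prepend. Next row=LF[3]=13
  step 7: row=13, L[13]='g', prepend. Next row=LF[13]=16
  step 8: row=16, L[16]='g', prepend. Next row=LF[16]=18
  step 9: row=18, L[18]='g', prepend. Next row=LF[18]=19
  step 10: row=19, L[19]='e', prepend. Next row=LF[19]=6
  step 11: row=6, L[6]='g', prepend. Next row=LF[6]=15
  step 12: row=15, L[15]='g', prepend. Next row=LF[15]=17
  step 13: row=17, L[17]='e', prepend. Next row=LF[17]=5
  step 14: row=5, L[5]='f', prepend. Next row=LF[5]=8
  step 15: row=8, L[8]='e', prepend. Next row=LF[8]=2
  step 16: row=2, L[2]='g', prepend. Next row=LF[2]=12
  step 17: row=12, L[12]='e', prepend. Next row=LF[12]=4
  step 18: row=4, L[4]='g', prepend. Next row=LF[4]=14
  step 19: row=14, L[14]='f', prepend. Next row=LF[14]=11
  step 20: row=11, L[11]='f', prepend. Next row=LF[11]=10
Reversed output: ffgegefeggeggggeffe$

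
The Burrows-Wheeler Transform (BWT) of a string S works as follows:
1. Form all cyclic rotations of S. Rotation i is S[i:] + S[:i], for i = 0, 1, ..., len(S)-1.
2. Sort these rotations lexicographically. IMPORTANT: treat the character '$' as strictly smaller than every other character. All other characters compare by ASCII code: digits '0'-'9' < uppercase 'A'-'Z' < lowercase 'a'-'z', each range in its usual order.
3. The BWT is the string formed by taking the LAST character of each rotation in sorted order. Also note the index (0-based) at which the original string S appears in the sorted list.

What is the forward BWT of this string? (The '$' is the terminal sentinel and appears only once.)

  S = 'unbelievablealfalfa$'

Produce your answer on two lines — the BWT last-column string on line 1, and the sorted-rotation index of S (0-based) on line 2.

All 20 rotations (rotation i = S[i:]+S[:i]):
  rot[0] = unbelievablealfalfa$
  rot[1] = nbelievablealfalfa$u
  rot[2] = believablealfalfa$un
  rot[3] = elievablealfalfa$unb
  rot[4] = lievablealfalfa$unbe
  rot[5] = ievablealfalfa$unbel
  rot[6] = evablealfalfa$unbeli
  rot[7] = vablealfalfa$unbelie
  rot[8] = ablealfalfa$unbeliev
  rot[9] = blealfalfa$unbelieva
  rot[10] = lealfalfa$unbelievab
  rot[11] = ealfalfa$unbelievabl
  rot[12] = alfalfa$unbelievable
  rot[13] = lfalfa$unbelievablea
  rot[14] = falfa$unbelievableal
  rot[15] = alfa$unbelievablealf
  rot[16] = lfa$unbelievablealfa
  rot[17] = fa$unbelievablealfal
  rot[18] = a$unbelievablealfalf
  rot[19] = $unbelievablealfalfa
Sorted (with $ < everything):
  sorted[0] = $unbelievablealfalfa  (last char: 'a')
  sorted[1] = a$unbelievablealfalf  (last char: 'f')
  sorted[2] = ablealfalfa$unbeliev  (last char: 'v')
  sorted[3] = alfa$unbelievablealf  (last char: 'f')
  sorted[4] = alfalfa$unbelievable  (last char: 'e')
  sorted[5] = believablealfalfa$un  (last char: 'n')
  sorted[6] = blealfalfa$unbelieva  (last char: 'a')
  sorted[7] = ealfalfa$unbelievabl  (last char: 'l')
  sorted[8] = elievablealfalfa$unb  (last char: 'b')
  sorted[9] = evablealfalfa$unbeli  (last char: 'i')
  sorted[10] = fa$unbelievablealfal  (last char: 'l')
  sorted[11] = falfa$unbelievableal  (last char: 'l')
  sorted[12] = ievablealfalfa$unbel  (last char: 'l')
  sorted[13] = lealfalfa$unbelievab  (last char: 'b')
  sorted[14] = lfa$unbelievablealfa  (last char: 'a')
  sorted[15] = lfalfa$unbelievablea  (last char: 'a')
  sorted[16] = lievablealfalfa$unbe  (last char: 'e')
  sorted[17] = nbelievablealfalfa$u  (last char: 'u')
  sorted[18] = unbelievablealfalfa$  (last char: '$')
  sorted[19] = vablealfalfa$unbelie  (last char: 'e')
Last column: afvfenalbilllbaaeu$e
Original string S is at sorted index 18

Answer: afvfenalbilllbaaeu$e
18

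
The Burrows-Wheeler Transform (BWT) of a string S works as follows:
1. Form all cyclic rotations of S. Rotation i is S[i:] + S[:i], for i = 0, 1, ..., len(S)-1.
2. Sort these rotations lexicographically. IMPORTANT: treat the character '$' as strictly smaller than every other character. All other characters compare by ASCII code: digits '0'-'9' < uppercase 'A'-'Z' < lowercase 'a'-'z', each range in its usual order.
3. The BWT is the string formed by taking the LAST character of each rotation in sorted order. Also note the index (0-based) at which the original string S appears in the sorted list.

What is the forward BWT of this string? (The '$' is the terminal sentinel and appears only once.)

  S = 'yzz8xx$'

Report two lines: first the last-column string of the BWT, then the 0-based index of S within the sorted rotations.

All 7 rotations (rotation i = S[i:]+S[:i]):
  rot[0] = yzz8xx$
  rot[1] = zz8xx$y
  rot[2] = z8xx$yz
  rot[3] = 8xx$yzz
  rot[4] = xx$yzz8
  rot[5] = x$yzz8x
  rot[6] = $yzz8xx
Sorted (with $ < everything):
  sorted[0] = $yzz8xx  (last char: 'x')
  sorted[1] = 8xx$yzz  (last char: 'z')
  sorted[2] = x$yzz8x  (last char: 'x')
  sorted[3] = xx$yzz8  (last char: '8')
  sorted[4] = yzz8xx$  (last char: '$')
  sorted[5] = z8xx$yz  (last char: 'z')
  sorted[6] = zz8xx$y  (last char: 'y')
Last column: xzx8$zy
Original string S is at sorted index 4

Answer: xzx8$zy
4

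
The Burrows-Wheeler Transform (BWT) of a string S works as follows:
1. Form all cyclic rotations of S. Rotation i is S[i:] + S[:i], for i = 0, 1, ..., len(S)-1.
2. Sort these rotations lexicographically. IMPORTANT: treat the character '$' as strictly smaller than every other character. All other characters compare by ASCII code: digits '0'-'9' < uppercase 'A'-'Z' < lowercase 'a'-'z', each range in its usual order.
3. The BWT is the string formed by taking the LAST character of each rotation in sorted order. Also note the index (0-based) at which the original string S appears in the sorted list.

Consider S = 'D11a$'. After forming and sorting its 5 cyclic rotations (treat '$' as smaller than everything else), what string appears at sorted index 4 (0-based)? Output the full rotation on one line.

Answer: a$D11

Derivation:
All 5 rotations (rotation i = S[i:]+S[:i]):
  rot[0] = D11a$
  rot[1] = 11a$D
  rot[2] = 1a$D1
  rot[3] = a$D11
  rot[4] = $D11a
Sorted (with $ < everything):
  sorted[0] = $D11a
  sorted[1] = 11a$D
  sorted[2] = 1a$D1
  sorted[3] = D11a$
  sorted[4] = a$D11
sorted[4] = a$D11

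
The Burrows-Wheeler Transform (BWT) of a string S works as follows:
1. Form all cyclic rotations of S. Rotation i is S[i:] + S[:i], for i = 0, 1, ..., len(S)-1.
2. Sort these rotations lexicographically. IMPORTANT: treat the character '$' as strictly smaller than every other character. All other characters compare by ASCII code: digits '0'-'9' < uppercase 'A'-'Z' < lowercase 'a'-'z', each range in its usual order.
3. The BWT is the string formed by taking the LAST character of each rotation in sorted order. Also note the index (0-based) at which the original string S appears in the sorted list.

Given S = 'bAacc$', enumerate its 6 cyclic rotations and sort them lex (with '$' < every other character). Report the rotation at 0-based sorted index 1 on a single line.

All 6 rotations (rotation i = S[i:]+S[:i]):
  rot[0] = bAacc$
  rot[1] = Aacc$b
  rot[2] = acc$bA
  rot[3] = cc$bAa
  rot[4] = c$bAac
  rot[5] = $bAacc
Sorted (with $ < everything):
  sorted[0] = $bAacc
  sorted[1] = Aacc$b
  sorted[2] = acc$bA
  sorted[3] = bAacc$
  sorted[4] = c$bAac
  sorted[5] = cc$bAa
sorted[1] = Aacc$b

Answer: Aacc$b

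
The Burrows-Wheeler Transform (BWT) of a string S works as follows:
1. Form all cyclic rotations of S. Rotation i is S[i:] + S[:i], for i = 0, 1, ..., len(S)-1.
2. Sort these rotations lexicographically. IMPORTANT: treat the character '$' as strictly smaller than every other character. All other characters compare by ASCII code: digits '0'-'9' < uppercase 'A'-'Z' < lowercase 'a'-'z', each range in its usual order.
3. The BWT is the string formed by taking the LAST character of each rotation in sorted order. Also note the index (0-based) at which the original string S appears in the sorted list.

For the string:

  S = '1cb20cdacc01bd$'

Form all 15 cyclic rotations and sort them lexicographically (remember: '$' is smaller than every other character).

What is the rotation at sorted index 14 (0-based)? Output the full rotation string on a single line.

Answer: dacc01bd$1cb20c

Derivation:
All 15 rotations (rotation i = S[i:]+S[:i]):
  rot[0] = 1cb20cdacc01bd$
  rot[1] = cb20cdacc01bd$1
  rot[2] = b20cdacc01bd$1c
  rot[3] = 20cdacc01bd$1cb
  rot[4] = 0cdacc01bd$1cb2
  rot[5] = cdacc01bd$1cb20
  rot[6] = dacc01bd$1cb20c
  rot[7] = acc01bd$1cb20cd
  rot[8] = cc01bd$1cb20cda
  rot[9] = c01bd$1cb20cdac
  rot[10] = 01bd$1cb20cdacc
  rot[11] = 1bd$1cb20cdacc0
  rot[12] = bd$1cb20cdacc01
  rot[13] = d$1cb20cdacc01b
  rot[14] = $1cb20cdacc01bd
Sorted (with $ < everything):
  sorted[0] = $1cb20cdacc01bd
  sorted[1] = 01bd$1cb20cdacc
  sorted[2] = 0cdacc01bd$1cb2
  sorted[3] = 1bd$1cb20cdacc0
  sorted[4] = 1cb20cdacc01bd$
  sorted[5] = 20cdacc01bd$1cb
  sorted[6] = acc01bd$1cb20cd
  sorted[7] = b20cdacc01bd$1c
  sorted[8] = bd$1cb20cdacc01
  sorted[9] = c01bd$1cb20cdac
  sorted[10] = cb20cdacc01bd$1
  sorted[11] = cc01bd$1cb20cda
  sorted[12] = cdacc01bd$1cb20
  sorted[13] = d$1cb20cdacc01b
  sorted[14] = dacc01bd$1cb20c
sorted[14] = dacc01bd$1cb20c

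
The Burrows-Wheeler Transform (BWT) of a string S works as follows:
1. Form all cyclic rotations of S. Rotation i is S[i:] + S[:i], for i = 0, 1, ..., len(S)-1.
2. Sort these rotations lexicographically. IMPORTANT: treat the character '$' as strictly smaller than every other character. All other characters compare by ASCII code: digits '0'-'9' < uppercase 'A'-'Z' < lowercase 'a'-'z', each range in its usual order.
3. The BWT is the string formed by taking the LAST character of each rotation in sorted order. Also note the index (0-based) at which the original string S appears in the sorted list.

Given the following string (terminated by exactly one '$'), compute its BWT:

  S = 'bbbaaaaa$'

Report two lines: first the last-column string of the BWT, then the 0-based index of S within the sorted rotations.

Answer: aaaaabbb$
8

Derivation:
All 9 rotations (rotation i = S[i:]+S[:i]):
  rot[0] = bbbaaaaa$
  rot[1] = bbaaaaa$b
  rot[2] = baaaaa$bb
  rot[3] = aaaaa$bbb
  rot[4] = aaaa$bbba
  rot[5] = aaa$bbbaa
  rot[6] = aa$bbbaaa
  rot[7] = a$bbbaaaa
  rot[8] = $bbbaaaaa
Sorted (with $ < everything):
  sorted[0] = $bbbaaaaa  (last char: 'a')
  sorted[1] = a$bbbaaaa  (last char: 'a')
  sorted[2] = aa$bbbaaa  (last char: 'a')
  sorted[3] = aaa$bbbaa  (last char: 'a')
  sorted[4] = aaaa$bbba  (last char: 'a')
  sorted[5] = aaaaa$bbb  (last char: 'b')
  sorted[6] = baaaaa$bb  (last char: 'b')
  sorted[7] = bbaaaaa$b  (last char: 'b')
  sorted[8] = bbbaaaaa$  (last char: '$')
Last column: aaaaabbb$
Original string S is at sorted index 8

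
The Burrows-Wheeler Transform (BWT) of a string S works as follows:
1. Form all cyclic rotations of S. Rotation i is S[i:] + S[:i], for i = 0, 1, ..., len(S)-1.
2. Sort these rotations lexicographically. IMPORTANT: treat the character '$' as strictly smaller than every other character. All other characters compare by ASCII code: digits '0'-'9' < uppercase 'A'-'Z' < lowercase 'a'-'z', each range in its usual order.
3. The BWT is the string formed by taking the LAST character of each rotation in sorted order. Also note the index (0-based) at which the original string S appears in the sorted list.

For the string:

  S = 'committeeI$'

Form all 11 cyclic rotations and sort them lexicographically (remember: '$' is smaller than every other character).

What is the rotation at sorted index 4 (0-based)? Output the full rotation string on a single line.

Answer: eeI$committ

Derivation:
All 11 rotations (rotation i = S[i:]+S[:i]):
  rot[0] = committeeI$
  rot[1] = ommitteeI$c
  rot[2] = mmitteeI$co
  rot[3] = mitteeI$com
  rot[4] = itteeI$comm
  rot[5] = tteeI$commi
  rot[6] = teeI$commit
  rot[7] = eeI$committ
  rot[8] = eI$committe
  rot[9] = I$committee
  rot[10] = $committeeI
Sorted (with $ < everything):
  sorted[0] = $committeeI
  sorted[1] = I$committee
  sorted[2] = committeeI$
  sorted[3] = eI$committe
  sorted[4] = eeI$committ
  sorted[5] = itteeI$comm
  sorted[6] = mitteeI$com
  sorted[7] = mmitteeI$co
  sorted[8] = ommitteeI$c
  sorted[9] = teeI$commit
  sorted[10] = tteeI$commi
sorted[4] = eeI$committ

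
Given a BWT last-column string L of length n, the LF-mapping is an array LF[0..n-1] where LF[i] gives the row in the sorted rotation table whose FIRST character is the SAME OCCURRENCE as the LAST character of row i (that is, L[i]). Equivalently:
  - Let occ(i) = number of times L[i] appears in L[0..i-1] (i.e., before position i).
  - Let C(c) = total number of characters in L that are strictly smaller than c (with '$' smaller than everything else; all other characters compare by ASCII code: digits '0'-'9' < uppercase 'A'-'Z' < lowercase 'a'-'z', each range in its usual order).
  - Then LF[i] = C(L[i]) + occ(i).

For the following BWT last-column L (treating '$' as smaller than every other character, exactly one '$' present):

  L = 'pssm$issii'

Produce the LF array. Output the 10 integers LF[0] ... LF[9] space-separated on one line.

Answer: 5 6 7 4 0 1 8 9 2 3

Derivation:
Char counts: '$':1, 'i':3, 'm':1, 'p':1, 's':4
C (first-col start): C('$')=0, C('i')=1, C('m')=4, C('p')=5, C('s')=6
L[0]='p': occ=0, LF[0]=C('p')+0=5+0=5
L[1]='s': occ=0, LF[1]=C('s')+0=6+0=6
L[2]='s': occ=1, LF[2]=C('s')+1=6+1=7
L[3]='m': occ=0, LF[3]=C('m')+0=4+0=4
L[4]='$': occ=0, LF[4]=C('$')+0=0+0=0
L[5]='i': occ=0, LF[5]=C('i')+0=1+0=1
L[6]='s': occ=2, LF[6]=C('s')+2=6+2=8
L[7]='s': occ=3, LF[7]=C('s')+3=6+3=9
L[8]='i': occ=1, LF[8]=C('i')+1=1+1=2
L[9]='i': occ=2, LF[9]=C('i')+2=1+2=3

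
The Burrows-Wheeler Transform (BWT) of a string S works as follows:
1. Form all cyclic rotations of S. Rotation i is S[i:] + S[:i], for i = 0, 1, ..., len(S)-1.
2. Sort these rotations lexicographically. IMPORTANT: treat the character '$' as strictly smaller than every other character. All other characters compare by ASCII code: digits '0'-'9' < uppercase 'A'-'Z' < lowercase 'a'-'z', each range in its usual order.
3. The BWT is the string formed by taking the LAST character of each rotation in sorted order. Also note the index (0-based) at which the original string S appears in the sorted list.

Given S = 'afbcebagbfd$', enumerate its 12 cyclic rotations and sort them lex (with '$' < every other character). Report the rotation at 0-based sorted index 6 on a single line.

Answer: cebagbfd$afb

Derivation:
All 12 rotations (rotation i = S[i:]+S[:i]):
  rot[0] = afbcebagbfd$
  rot[1] = fbcebagbfd$a
  rot[2] = bcebagbfd$af
  rot[3] = cebagbfd$afb
  rot[4] = ebagbfd$afbc
  rot[5] = bagbfd$afbce
  rot[6] = agbfd$afbceb
  rot[7] = gbfd$afbceba
  rot[8] = bfd$afbcebag
  rot[9] = fd$afbcebagb
  rot[10] = d$afbcebagbf
  rot[11] = $afbcebagbfd
Sorted (with $ < everything):
  sorted[0] = $afbcebagbfd
  sorted[1] = afbcebagbfd$
  sorted[2] = agbfd$afbceb
  sorted[3] = bagbfd$afbce
  sorted[4] = bcebagbfd$af
  sorted[5] = bfd$afbcebag
  sorted[6] = cebagbfd$afb
  sorted[7] = d$afbcebagbf
  sorted[8] = ebagbfd$afbc
  sorted[9] = fbcebagbfd$a
  sorted[10] = fd$afbcebagb
  sorted[11] = gbfd$afbceba
sorted[6] = cebagbfd$afb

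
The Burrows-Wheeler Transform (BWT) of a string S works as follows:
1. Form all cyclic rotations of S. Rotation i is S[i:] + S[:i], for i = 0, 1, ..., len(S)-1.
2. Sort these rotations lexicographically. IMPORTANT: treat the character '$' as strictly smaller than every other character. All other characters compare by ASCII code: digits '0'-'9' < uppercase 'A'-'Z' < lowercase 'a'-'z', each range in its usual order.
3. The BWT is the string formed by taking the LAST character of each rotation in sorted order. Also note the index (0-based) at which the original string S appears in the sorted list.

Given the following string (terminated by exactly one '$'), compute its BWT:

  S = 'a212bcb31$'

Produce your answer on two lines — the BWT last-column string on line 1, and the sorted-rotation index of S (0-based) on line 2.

Answer: 132a1b$c2b
6

Derivation:
All 10 rotations (rotation i = S[i:]+S[:i]):
  rot[0] = a212bcb31$
  rot[1] = 212bcb31$a
  rot[2] = 12bcb31$a2
  rot[3] = 2bcb31$a21
  rot[4] = bcb31$a212
  rot[5] = cb31$a212b
  rot[6] = b31$a212bc
  rot[7] = 31$a212bcb
  rot[8] = 1$a212bcb3
  rot[9] = $a212bcb31
Sorted (with $ < everything):
  sorted[0] = $a212bcb31  (last char: '1')
  sorted[1] = 1$a212bcb3  (last char: '3')
  sorted[2] = 12bcb31$a2  (last char: '2')
  sorted[3] = 212bcb31$a  (last char: 'a')
  sorted[4] = 2bcb31$a21  (last char: '1')
  sorted[5] = 31$a212bcb  (last char: 'b')
  sorted[6] = a212bcb31$  (last char: '$')
  sorted[7] = b31$a212bc  (last char: 'c')
  sorted[8] = bcb31$a212  (last char: '2')
  sorted[9] = cb31$a212b  (last char: 'b')
Last column: 132a1b$c2b
Original string S is at sorted index 6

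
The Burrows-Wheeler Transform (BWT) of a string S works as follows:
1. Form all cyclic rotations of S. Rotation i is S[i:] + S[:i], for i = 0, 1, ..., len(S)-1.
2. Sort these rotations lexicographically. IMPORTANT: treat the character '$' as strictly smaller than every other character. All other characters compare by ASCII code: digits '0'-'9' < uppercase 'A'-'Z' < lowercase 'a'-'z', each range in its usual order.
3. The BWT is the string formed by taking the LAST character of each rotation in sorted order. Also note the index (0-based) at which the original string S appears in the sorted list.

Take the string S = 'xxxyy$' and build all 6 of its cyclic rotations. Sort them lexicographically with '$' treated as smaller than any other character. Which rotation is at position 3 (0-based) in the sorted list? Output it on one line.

All 6 rotations (rotation i = S[i:]+S[:i]):
  rot[0] = xxxyy$
  rot[1] = xxyy$x
  rot[2] = xyy$xx
  rot[3] = yy$xxx
  rot[4] = y$xxxy
  rot[5] = $xxxyy
Sorted (with $ < everything):
  sorted[0] = $xxxyy
  sorted[1] = xxxyy$
  sorted[2] = xxyy$x
  sorted[3] = xyy$xx
  sorted[4] = y$xxxy
  sorted[5] = yy$xxx
sorted[3] = xyy$xx

Answer: xyy$xx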